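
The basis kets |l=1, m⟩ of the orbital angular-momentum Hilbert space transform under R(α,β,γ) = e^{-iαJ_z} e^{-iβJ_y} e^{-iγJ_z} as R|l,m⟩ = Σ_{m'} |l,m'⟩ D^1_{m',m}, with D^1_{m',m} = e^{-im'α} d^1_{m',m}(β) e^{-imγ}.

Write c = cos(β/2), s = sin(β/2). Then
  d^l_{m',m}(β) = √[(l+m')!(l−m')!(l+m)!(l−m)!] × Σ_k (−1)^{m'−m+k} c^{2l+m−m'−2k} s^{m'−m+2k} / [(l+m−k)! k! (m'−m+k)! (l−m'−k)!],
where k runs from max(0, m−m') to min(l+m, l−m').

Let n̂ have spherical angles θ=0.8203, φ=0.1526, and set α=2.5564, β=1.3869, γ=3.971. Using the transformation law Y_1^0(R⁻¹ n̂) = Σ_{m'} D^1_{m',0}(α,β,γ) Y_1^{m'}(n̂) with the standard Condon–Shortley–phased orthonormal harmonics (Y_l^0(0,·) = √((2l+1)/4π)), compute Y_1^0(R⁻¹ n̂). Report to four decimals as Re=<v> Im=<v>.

Re=-0.1990 Im=0.0000

Need the full column D^1_{m',0} for m'=−1..1 at α=2.5564, β=1.3869, γ=3.971.
cos(β/2)=0.769045, sin(β/2)=0.639194
d^1_{-1,0}: single k=1 term ⇒ +0.695184;  D = -0.579509+0.383992i
d^1_{0,0}: k∈[0..1] ⇒ +0.591431 -0.408569 = +0.182862;  D = +0.182862+0.000000i
d^1_{1,0}: single k=0 term ⇒ -0.695184;  D = +0.579509+0.383992i
Y_1^{m'}(θ=0.8203,φ=0.1526) and Σ D·Y over m':
  (-0.5795+0.3840i)·(+0.2497-0.0384i)  (+0.1829+0.0000i)·(+0.3332+0.0000i)  (+0.5795+0.3840i)·(-0.2497-0.0384i)
Y_1^0(R⁻¹ n̂) = -0.199022+0.000000i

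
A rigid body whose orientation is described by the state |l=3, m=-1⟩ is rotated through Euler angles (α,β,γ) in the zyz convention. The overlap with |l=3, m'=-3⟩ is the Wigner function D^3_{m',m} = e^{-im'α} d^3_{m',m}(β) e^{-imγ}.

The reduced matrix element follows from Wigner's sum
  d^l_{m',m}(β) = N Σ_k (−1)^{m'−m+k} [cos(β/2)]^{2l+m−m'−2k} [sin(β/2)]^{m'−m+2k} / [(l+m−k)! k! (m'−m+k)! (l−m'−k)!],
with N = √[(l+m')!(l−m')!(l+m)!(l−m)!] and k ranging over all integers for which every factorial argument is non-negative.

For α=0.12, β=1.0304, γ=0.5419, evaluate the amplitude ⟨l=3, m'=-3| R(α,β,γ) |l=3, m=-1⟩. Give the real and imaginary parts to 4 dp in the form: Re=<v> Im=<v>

Re=0.3343 Im=0.4229

D^3_{-3,-1}(0.12,1.0304,0.5419) = e^{-i·-3·0.12}·d^3_{-3,-1}(1.0304)·e^{-i·-1·0.5419}. Compute d first:
Half-angle: c=0.870194, s=0.492709. N=√(1·720·2·24)=185.903201
The bounds max(0,m−m')=2 and min(l+m,l−m')=2 give 1 term
  k=2: (−1)^0·185.9032/(48)·0.8702^4·0.4927^2 = +0.539127
d^3_{-3,-1}(1.0304) = +0.539127
D = (+0.935897+0.352274i)·(+0.539127)·(+0.856730+0.515765i) = +0.334324+0.422949i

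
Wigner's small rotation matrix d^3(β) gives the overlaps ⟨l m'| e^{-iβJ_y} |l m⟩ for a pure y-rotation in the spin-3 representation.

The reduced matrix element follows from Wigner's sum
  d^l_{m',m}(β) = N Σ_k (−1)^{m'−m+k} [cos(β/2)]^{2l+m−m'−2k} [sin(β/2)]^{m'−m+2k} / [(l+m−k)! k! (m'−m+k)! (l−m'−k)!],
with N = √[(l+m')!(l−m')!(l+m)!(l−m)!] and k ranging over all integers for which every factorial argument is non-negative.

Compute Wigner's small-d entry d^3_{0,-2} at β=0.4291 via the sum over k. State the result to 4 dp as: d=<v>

d^3_{0,-2}(β=0.4291) via Wigner's sum:
Half-angle: c=0.977072, s=0.212908. N=√(6·6·1·120)=65.726707
k∈{0,1} keeps every argument non-negative
  k=0: (−1)^2·65.7267/(12)·0.9771^4·0.2129^2 = +0.226282
  k=1: (−1)^3·65.7267/(12)·0.9771^2·0.2129^4 = -0.010744
d^3_{0,-2}(0.4291) = +0.226282 -0.010744 = +0.215538

d=0.2155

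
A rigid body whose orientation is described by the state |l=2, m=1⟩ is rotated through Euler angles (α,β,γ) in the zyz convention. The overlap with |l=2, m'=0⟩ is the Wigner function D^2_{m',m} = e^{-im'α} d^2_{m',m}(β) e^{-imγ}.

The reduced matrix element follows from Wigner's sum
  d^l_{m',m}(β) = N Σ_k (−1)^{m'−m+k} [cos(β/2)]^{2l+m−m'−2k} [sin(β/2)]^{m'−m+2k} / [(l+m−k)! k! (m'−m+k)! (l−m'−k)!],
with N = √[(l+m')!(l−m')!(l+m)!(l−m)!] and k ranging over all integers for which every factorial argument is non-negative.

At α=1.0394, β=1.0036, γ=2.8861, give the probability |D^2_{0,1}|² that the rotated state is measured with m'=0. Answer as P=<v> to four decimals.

First d^2_{0,1}(β=1.0036), then the phase factors e^{-i(0)α} and e^{-i(1)γ}:
With c≡cos(β/2)=0.876718 and s≡sin(β/2)=0.481004, N=[2·2·6·1]^{1/2}=4.898979
k: max(0,(1)−(0))=1 … min(2+(1),2−(0))=2
  k=1: (−1)^0·4.8990/(2)·0.8767^3·0.4810^1 = +0.793971
  k=2: (−1)^1·4.8990/(2)·0.8767^1·0.4810^3 = -0.238992
d^2_{0,1}(1.0036) = +0.793971 -0.238992 = +0.554979
|D^2_{0,1}|² = |d^2_{0,1}(β)|² = (+0.554979)² = 0.308002 (the z-rotation phases have unit modulus)

P=0.3080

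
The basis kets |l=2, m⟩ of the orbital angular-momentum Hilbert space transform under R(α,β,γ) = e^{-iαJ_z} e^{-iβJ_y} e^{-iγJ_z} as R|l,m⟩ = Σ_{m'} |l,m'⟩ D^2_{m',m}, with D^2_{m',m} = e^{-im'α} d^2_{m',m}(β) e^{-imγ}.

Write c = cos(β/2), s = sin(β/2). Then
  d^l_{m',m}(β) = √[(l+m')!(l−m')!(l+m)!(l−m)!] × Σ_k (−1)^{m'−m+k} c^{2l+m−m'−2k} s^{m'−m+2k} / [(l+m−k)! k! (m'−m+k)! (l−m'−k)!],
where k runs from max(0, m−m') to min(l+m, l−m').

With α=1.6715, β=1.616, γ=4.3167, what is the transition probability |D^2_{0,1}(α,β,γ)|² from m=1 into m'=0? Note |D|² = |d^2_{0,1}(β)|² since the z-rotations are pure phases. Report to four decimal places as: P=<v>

P=0.0031

First d^2_{0,1}(β=1.616), then the phase factors e^{-i(0)α} and e^{-i(1)γ}:
With c≡cos(β/2)=0.690946 and s≡sin(β/2)=0.722907, N=[2·2·6·1]^{1/2}=4.898979
k∈{1,2} keeps every argument non-negative
  k=1: (−1)^0·4.8990/(2)·0.6909^3·0.7229^1 = +0.584103
  k=2: (−1)^1·4.8990/(2)·0.6909^1·0.7229^3 = -0.639391
d^2_{0,1}(1.616) = +0.584103 -0.639391 = -0.055288
|D^2_{0,1}|² = |d^2_{0,1}(β)|² = (-0.055288)² = 0.003057 (the z-rotation phases have unit modulus)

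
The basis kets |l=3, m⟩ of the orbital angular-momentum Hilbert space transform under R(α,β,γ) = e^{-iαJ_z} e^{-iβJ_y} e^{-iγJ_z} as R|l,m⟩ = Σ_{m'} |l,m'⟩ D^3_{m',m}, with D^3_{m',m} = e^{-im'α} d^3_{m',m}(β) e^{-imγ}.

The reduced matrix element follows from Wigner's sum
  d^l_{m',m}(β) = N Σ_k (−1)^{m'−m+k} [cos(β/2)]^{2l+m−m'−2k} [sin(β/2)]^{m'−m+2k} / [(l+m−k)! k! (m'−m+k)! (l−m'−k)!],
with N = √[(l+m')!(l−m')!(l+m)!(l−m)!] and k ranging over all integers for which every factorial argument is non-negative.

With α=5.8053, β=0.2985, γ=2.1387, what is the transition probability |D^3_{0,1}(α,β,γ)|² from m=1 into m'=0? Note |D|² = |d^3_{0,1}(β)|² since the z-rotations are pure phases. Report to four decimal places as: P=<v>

Split into d^3_{0,1}(β=0.2985) × two z-phases.
c=cos(0.2985/2)=0.988883, s=sin(0.2985/2)=0.148697; N=√[6·6·24·2]=41.569219
k∈{1,2,3} keeps every argument non-negative
  k=1: (−1)^0·41.5692/(12)·0.9889^5·0.1487^1 = +0.487097
  k=2: (−1)^1·41.5692/(4)·0.9889^3·0.1487^3 = -0.033041
  k=3: (−1)^2·41.5692/(12)·0.9889^1·0.1487^5 = +0.000249
d^3_{0,1}(0.2985) = +0.487097 -0.033041 +0.000249 = +0.454306
|D^3_{0,1}|² = |d^3_{0,1}(β)|² = (+0.454306)² = 0.206394 (the z-rotation phases have unit modulus)

P=0.2064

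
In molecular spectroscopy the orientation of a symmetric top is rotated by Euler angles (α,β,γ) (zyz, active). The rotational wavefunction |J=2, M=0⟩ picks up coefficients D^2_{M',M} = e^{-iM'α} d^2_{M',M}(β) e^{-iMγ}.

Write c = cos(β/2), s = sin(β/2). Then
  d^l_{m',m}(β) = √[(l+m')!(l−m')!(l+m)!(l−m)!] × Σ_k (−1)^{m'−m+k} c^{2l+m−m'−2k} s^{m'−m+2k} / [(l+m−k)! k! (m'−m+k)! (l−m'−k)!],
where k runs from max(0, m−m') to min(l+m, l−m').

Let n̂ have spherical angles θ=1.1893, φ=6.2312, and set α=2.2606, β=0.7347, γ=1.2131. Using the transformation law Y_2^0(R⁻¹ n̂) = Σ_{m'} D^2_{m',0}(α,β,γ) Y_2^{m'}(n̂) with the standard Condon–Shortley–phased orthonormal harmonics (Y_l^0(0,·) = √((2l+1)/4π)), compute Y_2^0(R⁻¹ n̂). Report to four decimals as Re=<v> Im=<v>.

Need the full column D^2_{m',0} for m'=−2..2 at α=2.2606, β=0.7347, γ=1.2131.
cos(β/2)=0.933282, sin(β/2)=0.359143
d^2_{-2,0}: single k=2 term ⇒ +0.275193;  D = -0.052294-0.270179i
d^2_{-1,0}: k∈[1..2] ⇒ +0.715126 -0.105899 = +0.609227;  D = -0.387703+0.469940i
d^2_{0,0}: k∈[0..2] ⇒ +0.758669 -0.449389 +0.016637 = +0.325917;  D = +0.325917+0.000000i
d^2_{1,0}: k∈[0..1] ⇒ -0.715126 +0.105899 = -0.609227;  D = +0.387703+0.469940i
d^2_{2,0}: single k=0 term ⇒ +0.275193;  D = -0.052294+0.270179i
Y_2^{m'}(θ=1.1893,φ=6.2312) and Σ D·Y over m':
  (-0.0523-0.2702i)·(+0.3309+0.0345i)  (-0.3877+0.4699i)·(+0.2666+0.0139i)  (+0.3259+0.0000i)·(-0.1842+0.0000i)  (+0.3877+0.4699i)·(-0.2666+0.0139i)  (-0.0523+0.2702i)·(+0.3309-0.0345i)
Y_2^0(R⁻¹ n̂) = -0.295750+0.000000i

Re=-0.2958 Im=0.0000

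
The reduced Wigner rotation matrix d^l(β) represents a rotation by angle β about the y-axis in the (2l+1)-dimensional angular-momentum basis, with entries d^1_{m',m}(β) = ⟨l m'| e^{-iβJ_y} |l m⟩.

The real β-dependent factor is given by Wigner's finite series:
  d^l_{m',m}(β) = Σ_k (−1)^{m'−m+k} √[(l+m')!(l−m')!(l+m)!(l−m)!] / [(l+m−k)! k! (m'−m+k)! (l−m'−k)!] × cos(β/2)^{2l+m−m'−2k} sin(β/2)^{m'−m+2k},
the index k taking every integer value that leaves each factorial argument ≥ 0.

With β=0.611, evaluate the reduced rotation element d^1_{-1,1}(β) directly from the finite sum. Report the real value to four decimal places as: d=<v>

d^1_{-1,1}(β=0.611) via Wigner's sum:
c=cos(0.611/2)=0.953697, s=sin(0.611/2)=0.300770; N=√[1·2·2·1]=2.000000
Admissible k: 2..2 (factorial args all ≥0)
  k=2: (−1)^0·2.0000/(2)·0.9537^0·0.3008^2 = +0.090463
d^1_{-1,1}(0.611) = +0.090463

d=0.0905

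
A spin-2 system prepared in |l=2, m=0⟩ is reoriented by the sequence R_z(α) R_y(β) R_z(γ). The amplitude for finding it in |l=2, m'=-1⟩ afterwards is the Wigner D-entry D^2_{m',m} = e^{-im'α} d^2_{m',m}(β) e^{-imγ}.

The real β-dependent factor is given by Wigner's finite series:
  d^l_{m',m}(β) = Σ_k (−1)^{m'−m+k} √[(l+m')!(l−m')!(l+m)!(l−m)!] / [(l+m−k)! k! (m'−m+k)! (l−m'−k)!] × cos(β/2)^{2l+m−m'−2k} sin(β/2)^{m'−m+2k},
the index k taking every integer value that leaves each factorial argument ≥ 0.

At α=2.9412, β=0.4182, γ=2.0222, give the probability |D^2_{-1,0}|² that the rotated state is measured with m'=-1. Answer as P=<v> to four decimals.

P=0.2066

Split into d^2_{-1,0}(β=0.4182) × two z-phases.
c=cos(0.4182/2)=0.978218, s=sin(0.4182/2)=0.207580; N=√[1·6·2·2]=4.898979
The bounds max(0,m−m')=1 and min(l+m,l−m')=2 give 2 terms
  k=1: (−1)^0·4.8990/(2)·0.9782^3·0.2076^1 = +0.475957
  k=2: (−1)^1·4.8990/(2)·0.9782^1·0.2076^3 = -0.021432
d^2_{-1,0}(0.4182) = +0.475957 -0.021432 = +0.454525
|D^2_{-1,0}|² = |d^2_{-1,0}(β)|² = (+0.454525)² = 0.206593 (the z-rotation phases have unit modulus)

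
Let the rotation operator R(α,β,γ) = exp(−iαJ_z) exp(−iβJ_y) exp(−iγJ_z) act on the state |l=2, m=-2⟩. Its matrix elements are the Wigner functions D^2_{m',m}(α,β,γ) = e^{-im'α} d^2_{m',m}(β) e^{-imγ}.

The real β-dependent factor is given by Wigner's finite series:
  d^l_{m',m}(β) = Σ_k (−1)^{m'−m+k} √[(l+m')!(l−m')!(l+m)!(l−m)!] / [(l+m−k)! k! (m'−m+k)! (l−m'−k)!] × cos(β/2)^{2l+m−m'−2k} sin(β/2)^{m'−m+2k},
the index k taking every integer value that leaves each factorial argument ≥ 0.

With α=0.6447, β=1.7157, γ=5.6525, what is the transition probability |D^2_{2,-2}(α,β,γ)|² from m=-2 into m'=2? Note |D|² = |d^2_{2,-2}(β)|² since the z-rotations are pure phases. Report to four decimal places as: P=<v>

First d^2_{2,-2}(β=1.7157), then the phase factors e^{-i(2)α} and e^{-i(-2)γ}:
c=cos(1.7157/2)=0.654065, s=sin(1.7157/2)=0.756438; N=√[24·1·1·24]=24.000000
k: max(0,(-2)−(2))=0 … min(2+(-2),2−(2))=0
  k=0: (−1)^4·24.0000/(24)·0.6541^0·0.7564^4 = +0.327411
d^2_{2,-2}(1.7157) = +0.327411
|D^2_{2,-2}|² = |d^2_{2,-2}(β)|² = (+0.327411)² = 0.107198 (the z-rotation phases have unit modulus)

P=0.1072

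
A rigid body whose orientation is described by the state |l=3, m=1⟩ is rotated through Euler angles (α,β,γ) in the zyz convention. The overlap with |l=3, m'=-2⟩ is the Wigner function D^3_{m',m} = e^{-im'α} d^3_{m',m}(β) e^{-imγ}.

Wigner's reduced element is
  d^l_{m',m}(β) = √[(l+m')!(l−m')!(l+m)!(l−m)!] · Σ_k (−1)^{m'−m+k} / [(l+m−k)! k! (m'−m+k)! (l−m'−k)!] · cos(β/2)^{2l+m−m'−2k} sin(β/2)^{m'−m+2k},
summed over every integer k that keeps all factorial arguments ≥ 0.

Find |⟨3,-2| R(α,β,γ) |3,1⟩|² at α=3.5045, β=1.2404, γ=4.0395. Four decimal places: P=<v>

Split into d^3_{-2,1}(β=1.2404) × two z-phases.
Half-angle: c=0.813762, s=0.581198. N=√(1·120·24·2)=75.894664
Admissible k: 3..4 (factorial args all ≥0)
  k=3: (−1)^0·75.8947/(12)·0.8138^3·0.5812^3 = +0.669106
  k=4: (−1)^1·75.8947/(24)·0.8138^1·0.5812^5 = -0.170655
d^3_{-2,1}(1.2404) = +0.669106 -0.170655 = +0.498451
|D^3_{-2,1}|² = |d^3_{-2,1}(β)|² = (+0.498451)² = 0.248454 (the z-rotation phases have unit modulus)

P=0.2485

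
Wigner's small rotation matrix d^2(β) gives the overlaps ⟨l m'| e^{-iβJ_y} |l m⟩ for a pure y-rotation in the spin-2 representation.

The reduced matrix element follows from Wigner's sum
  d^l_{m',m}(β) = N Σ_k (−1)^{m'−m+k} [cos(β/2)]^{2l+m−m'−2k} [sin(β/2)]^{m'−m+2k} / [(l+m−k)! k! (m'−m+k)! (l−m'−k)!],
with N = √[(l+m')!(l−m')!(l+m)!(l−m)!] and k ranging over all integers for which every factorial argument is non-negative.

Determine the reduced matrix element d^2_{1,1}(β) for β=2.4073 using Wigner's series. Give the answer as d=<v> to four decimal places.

d^2_{1,1}(β=2.4073) via Wigner's sum:
With c≡cos(β/2)=0.358953 and s≡sin(β/2)=0.933355, N=[6·1·6·1]^{1/2}=6.000000
k∈{0,1} keeps every argument non-negative
  k=0: (−1)^0·6.0000/(6)·0.3590^4·0.9334^0 = +0.016602
  k=1: (−1)^1·6.0000/(2)·0.3590^2·0.9334^2 = -0.336738
d^2_{1,1}(2.4073) = +0.016602 -0.336738 = -0.320136

d=-0.3201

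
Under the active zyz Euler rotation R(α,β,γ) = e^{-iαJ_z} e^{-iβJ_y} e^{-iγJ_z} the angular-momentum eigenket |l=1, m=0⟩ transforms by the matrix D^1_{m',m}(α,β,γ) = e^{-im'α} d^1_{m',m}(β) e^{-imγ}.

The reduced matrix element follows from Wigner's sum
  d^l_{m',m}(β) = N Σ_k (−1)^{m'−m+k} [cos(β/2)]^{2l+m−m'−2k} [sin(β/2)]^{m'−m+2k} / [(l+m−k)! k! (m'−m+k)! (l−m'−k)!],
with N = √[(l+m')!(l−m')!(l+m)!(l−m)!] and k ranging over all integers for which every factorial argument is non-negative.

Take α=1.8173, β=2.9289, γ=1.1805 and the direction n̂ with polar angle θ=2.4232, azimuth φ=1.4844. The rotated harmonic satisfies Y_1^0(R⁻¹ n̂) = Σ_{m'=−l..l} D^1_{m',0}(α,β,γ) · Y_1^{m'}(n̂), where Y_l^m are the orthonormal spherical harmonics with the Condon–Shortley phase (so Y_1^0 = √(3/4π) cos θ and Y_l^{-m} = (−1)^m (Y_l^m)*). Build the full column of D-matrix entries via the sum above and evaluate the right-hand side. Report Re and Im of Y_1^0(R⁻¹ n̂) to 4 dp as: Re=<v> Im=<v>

Re=0.4237 Im=0.0000

Need the full column D^1_{m',0} for m'=−1..1 at α=1.8173, β=2.9289, γ=1.1805.
cos(β/2)=0.106146, sin(β/2)=0.994351
d^1_{-1,0}: single k=1 term ⇒ +0.149265;  D = -0.036423+0.144753i
d^1_{0,0}: k∈[0..1] ⇒ +0.011267 -0.988733 = -0.977466;  D = -0.977466+0.000000i
d^1_{1,0}: single k=0 term ⇒ -0.149265;  D = +0.036423+0.144753i
Y_1^{m'}(θ=2.4232,φ=1.4844) and Σ D·Y over m':
  (-0.0364+0.1448i)·(+0.0196-0.2265i)  (-0.9775+0.0000i)·(-0.3679+0.0000i)  (+0.0364+0.1448i)·(-0.0196-0.2265i)
Y_1^0(R⁻¹ n̂) = +0.423720+0.000000i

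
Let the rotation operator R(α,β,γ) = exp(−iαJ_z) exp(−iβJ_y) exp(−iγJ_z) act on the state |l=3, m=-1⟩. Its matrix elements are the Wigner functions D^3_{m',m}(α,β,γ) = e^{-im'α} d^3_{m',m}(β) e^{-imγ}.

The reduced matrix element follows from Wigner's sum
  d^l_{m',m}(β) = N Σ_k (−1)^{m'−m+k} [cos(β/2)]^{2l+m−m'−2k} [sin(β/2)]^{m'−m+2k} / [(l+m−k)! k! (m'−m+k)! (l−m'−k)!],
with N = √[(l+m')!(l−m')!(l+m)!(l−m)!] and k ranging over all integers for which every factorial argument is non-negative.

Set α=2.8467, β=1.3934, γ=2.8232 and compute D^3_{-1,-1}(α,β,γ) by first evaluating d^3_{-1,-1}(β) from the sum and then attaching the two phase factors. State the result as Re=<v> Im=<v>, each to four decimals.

Split into d^3_{-1,-1}(β=1.3934) × two z-phases.
Half-angle: c=0.766964, s=0.641690. N=√(2·24·2·24)=48.000000
The bounds max(0,m−m')=0 and min(l+m,l−m')=2 give 3 terms
  k=0: (−1)^0·48.0000/(48)·0.7670^6·0.6417^0 = +0.203540
  k=1: (−1)^1·48.0000/(6)·0.7670^4·0.6417^2 = -1.139831
  k=2: (−1)^2·48.0000/(8)·0.7670^2·0.6417^4 = +0.598415
d^3_{-1,-1}(1.3934) = +0.203540 -1.139831 +0.598415 = -0.337876
D = (-0.956833+0.290637i)·(-0.337876)·(-0.949740+0.313040i) = -0.276302+0.194467i

Re=-0.2763 Im=0.1945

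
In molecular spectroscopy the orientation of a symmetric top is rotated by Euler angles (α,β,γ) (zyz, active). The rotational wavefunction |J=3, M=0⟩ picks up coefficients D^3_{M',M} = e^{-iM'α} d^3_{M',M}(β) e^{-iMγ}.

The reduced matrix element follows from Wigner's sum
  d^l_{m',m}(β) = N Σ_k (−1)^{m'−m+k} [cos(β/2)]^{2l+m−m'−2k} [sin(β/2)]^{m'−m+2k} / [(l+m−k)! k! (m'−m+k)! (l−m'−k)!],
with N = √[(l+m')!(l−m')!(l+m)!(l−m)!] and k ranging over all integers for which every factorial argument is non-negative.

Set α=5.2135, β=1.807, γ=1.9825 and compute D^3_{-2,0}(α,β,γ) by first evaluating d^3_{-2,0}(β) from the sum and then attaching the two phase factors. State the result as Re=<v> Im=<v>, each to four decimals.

Re=0.1631 Im=0.2552

First d^3_{-2,0}(β=1.807), then the phase factors e^{-i(-2)α} and e^{-i(0)γ}:
With c≡cos(β/2)=0.618865 and s≡sin(β/2)=0.785498, N=[1·120·6·6]^{1/2}=65.726707
The bounds max(0,m−m')=2 and min(l+m,l−m')=3 give 2 terms
  k=2: (−1)^0·65.7267/(12)·0.6189^4·0.7855^2 = +0.495716
  k=3: (−1)^1·65.7267/(12)·0.6189^2·0.7855^4 = -0.798604
d^3_{-2,0}(1.807) = +0.495716 -0.798604 = -0.302888
Phases: e^{-i·(-2)·5.2135}=-0.538431-0.842669i, e^{-i·(0)·1.9825}=+1.000000+0.000000i ⇒ D=+0.163084+0.255235i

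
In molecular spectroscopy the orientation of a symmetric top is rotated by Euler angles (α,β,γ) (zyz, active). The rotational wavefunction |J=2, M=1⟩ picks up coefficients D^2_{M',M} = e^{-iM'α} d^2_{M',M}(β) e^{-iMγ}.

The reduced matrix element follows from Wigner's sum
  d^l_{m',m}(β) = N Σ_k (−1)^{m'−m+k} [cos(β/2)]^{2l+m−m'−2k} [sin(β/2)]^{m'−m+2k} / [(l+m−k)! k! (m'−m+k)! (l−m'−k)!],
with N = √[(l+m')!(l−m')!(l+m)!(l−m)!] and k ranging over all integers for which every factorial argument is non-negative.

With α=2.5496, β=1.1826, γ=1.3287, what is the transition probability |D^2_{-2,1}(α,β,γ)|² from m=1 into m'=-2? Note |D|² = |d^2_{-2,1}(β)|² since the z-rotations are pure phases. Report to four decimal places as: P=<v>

First d^2_{-2,1}(β=1.1826), then the phase factors e^{-i(-2)α} and e^{-i(1)γ}:
Half-angle: c=0.830217, s=0.557441. N=√(1·24·6·1)=12.000000
k: max(0,(1)−(-2))=3 … min(2+(1),2−(-2))=3
  k=3: (−1)^0·12.0000/(6)·0.8302^1·0.5574^3 = +0.287619
d^2_{-2,1}(1.1826) = +0.287619
|D^2_{-2,1}|² = |d^2_{-2,1}(β)|² = (+0.287619)² = 0.082725 (the z-rotation phases have unit modulus)

P=0.0827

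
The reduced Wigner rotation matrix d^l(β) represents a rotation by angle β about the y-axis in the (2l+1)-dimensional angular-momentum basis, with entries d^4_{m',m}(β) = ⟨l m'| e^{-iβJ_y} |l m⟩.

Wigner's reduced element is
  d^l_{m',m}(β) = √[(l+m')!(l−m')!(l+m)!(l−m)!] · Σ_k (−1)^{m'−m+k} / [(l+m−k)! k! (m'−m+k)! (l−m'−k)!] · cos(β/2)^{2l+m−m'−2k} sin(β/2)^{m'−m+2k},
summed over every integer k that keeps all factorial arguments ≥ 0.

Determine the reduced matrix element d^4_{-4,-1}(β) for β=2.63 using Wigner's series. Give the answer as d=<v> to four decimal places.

d=0.0070

d^4_{-4,-1}(β=2.63) via Wigner's sum:
With c≡cos(β/2)=0.253016 and s≡sin(β/2)=0.967462, N=[1·40320·6·120]^{1/2}=5387.986637
k∈{3} keeps every argument non-negative
  k=3: (−1)^0·5387.9866/(720)·0.2530^5·0.9675^3 = +0.007026
d^4_{-4,-1}(2.63) = +0.007026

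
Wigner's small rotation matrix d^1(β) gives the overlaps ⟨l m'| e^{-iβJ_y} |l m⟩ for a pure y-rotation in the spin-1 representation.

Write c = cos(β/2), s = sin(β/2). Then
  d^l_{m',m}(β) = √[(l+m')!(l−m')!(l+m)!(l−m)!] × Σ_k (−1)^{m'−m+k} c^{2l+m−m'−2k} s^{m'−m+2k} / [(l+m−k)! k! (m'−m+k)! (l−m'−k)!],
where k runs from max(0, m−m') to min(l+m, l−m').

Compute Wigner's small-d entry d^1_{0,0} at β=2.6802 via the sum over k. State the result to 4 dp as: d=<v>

d^1_{0,0}(β=2.6802) via Wigner's sum:
Half-angle: c=0.228655, s=0.973507. N=√(1·1·1·1)=1.000000
k: max(0,(0)−(0))=0 … min(1+(0),1−(0))=1
  k=0: (−1)^0·1.0000/(1)·0.2287^2·0.9735^0 = +0.052283
  k=1: (−1)^1·1.0000/(1)·0.2287^0·0.9735^2 = -0.947717
d^1_{0,0}(2.6802) = +0.052283 -0.947717 = -0.895433

d=-0.8954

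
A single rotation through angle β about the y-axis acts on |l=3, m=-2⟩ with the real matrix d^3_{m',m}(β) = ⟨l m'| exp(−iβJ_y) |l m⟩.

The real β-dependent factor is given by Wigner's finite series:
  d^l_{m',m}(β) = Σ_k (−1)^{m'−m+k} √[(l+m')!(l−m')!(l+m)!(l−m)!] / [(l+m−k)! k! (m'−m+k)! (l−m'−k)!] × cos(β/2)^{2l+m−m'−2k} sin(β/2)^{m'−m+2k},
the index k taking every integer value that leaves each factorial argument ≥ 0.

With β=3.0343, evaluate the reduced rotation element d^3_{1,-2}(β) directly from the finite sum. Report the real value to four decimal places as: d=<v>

d^3_{1,-2}(β=3.0343) via Wigner's sum:
With c≡cos(β/2)=0.053621 and s≡sin(β/2)=0.998561, N=[24·2·1·120]^{1/2}=75.894664
k: max(0,(-2)−(1))=0 … min(3+(-2),3−(1))=1
  k=0: (−1)^3·75.8947/(12)·0.0536^3·0.9986^3 = -0.000971
  k=1: (−1)^4·75.8947/(24)·0.0536^1·0.9986^5 = +0.168347
d^3_{1,-2}(3.0343) = -0.000971 +0.168347 = +0.167376

d=0.1674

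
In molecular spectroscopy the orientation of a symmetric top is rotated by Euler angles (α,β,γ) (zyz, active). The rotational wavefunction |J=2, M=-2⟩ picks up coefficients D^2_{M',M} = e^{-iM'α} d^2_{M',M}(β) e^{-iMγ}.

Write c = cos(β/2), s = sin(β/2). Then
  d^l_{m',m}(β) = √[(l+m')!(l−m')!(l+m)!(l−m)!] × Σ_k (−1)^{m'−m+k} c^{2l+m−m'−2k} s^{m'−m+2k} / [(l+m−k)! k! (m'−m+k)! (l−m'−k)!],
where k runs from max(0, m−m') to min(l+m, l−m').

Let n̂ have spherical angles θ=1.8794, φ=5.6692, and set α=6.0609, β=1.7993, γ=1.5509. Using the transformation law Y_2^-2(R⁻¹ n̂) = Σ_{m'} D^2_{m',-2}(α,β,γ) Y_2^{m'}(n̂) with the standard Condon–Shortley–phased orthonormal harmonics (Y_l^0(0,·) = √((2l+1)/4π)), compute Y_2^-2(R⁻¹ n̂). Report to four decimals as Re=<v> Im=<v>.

Need the full column D^2_{m',-2} for m'=−2..2 at α=6.0609, β=1.7993, γ=1.5509.
cos(β/2)=0.621884, sin(β/2)=0.783109
d^2_{-2,-2}: single k=0 term ⇒ +0.149568;  D = -0.132363+0.069645i
d^2_{-1,-2}: single k=0 term ⇒ -0.376687;  D = +0.363825-0.097595i
d^2_{0,-2}: single k=0 term ⇒ +0.580951;  D = -0.580491+0.023111i
d^2_{1,-2}: single k=0 term ⇒ -0.597319;  D = +0.587400+0.108402i
d^2_{2,-2}: single k=0 term ⇒ +0.376088;  D = -0.345696-0.148109i
Y_2^{m'}(θ=1.8794,φ=5.6692) and Σ D·Y over m':
  (-0.1324+0.0696i)·(+0.1179+0.3302i)  (+0.3638-0.0976i)·(-0.1827-0.1288i)  (-0.5805+0.0231i)·(-0.2281+0.0000i)  (+0.5874+0.1084i)·(+0.1827-0.1288i)  (-0.3457-0.1481i)·(+0.1179-0.3302i)
Y_2^-2(R⁻¹ n̂) = +0.046401-0.028946i

Re=0.0464 Im=-0.0289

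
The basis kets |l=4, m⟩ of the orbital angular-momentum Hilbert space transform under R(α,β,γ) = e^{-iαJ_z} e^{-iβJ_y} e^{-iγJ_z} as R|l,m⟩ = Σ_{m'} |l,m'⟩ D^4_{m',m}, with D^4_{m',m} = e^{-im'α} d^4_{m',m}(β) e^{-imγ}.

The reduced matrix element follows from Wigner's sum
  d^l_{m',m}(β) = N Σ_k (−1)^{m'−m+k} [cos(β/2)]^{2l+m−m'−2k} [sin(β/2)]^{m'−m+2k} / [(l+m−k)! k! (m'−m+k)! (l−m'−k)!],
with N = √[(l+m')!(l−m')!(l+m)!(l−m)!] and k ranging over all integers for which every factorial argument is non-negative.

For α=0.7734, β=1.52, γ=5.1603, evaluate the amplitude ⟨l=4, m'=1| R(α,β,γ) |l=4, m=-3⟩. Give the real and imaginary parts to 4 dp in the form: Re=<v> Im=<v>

Re=-0.2034 Im=0.3171

Split into d^4_{1,-3}(β=1.52) × two z-phases.
With c≡cos(β/2)=0.724836 and s≡sin(β/2)=0.688921, N=[120·6·1·5040]^{1/2}=1904.940944
The bounds max(0,m−m')=0 and min(l+m,l−m')=1 give 2 terms
  k=0: (−1)^4·1904.9409/(144)·0.7248^4·0.6889^4 = +0.822540
  k=1: (−1)^5·1904.9409/(240)·0.7248^2·0.6889^6 = -0.445829
d^4_{1,-3}(1.52) = +0.822540 -0.445829 = +0.376711
D = (+0.715540-0.698572i)·(+0.376711)·(-0.974332+0.225117i) = -0.203391+0.317086i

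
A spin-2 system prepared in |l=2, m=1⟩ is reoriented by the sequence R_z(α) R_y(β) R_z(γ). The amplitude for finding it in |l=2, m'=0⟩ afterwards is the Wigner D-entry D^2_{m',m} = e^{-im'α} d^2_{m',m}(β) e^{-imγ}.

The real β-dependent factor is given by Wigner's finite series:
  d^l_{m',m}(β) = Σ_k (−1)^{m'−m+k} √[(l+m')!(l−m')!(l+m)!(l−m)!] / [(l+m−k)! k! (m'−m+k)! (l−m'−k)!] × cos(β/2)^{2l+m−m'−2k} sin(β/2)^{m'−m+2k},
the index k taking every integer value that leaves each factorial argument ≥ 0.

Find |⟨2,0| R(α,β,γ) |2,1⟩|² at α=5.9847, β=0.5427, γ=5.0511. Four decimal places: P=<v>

P=0.2934

D^2_{0,1}(5.9847,0.5427,5.0511) = e^{-i·0·5.9847}·d^2_{0,1}(0.5427)·e^{-i·1·5.0511}. Compute d first:
Half-angle: c=0.963410, s=0.268032. N=√(2·2·6·1)=4.898979
k∈{1,2} keeps every argument non-negative
  k=1: (−1)^0·4.8990/(2)·0.9634^3·0.2680^1 = +0.587078
  k=2: (−1)^1·4.8990/(2)·0.9634^1·0.2680^3 = -0.045441
d^2_{0,1}(0.5427) = +0.587078 -0.045441 = +0.541637
|D^2_{0,1}|² = |d^2_{0,1}(β)|² = (+0.541637)² = 0.293371 (the z-rotation phases have unit modulus)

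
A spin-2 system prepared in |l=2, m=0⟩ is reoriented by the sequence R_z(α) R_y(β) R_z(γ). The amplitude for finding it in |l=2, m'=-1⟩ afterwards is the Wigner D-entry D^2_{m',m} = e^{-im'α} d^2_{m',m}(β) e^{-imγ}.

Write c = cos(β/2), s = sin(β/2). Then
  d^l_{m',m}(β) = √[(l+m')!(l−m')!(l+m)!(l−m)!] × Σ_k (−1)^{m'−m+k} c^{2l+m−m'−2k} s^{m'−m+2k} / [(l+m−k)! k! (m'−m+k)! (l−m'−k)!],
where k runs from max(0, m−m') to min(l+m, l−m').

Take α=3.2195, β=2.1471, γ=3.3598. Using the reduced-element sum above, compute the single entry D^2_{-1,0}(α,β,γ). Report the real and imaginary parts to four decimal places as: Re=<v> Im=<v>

Re=0.5579 Im=0.0436

D^2_{-1,0}(3.2195,2.1471,3.3598) = e^{-i·-1·3.2195}·d^2_{-1,0}(2.1471)·e^{-i·0·3.3598}. Compute d first:
c=cos(2.1471/2)=0.477007, s=sin(2.1471/2)=0.878899; N=√[1·6·2·2]=4.898979
k∈{1,2} keeps every argument non-negative
  k=1: (−1)^0·4.8990/(2)·0.4770^3·0.8789^1 = +0.233663
  k=2: (−1)^1·4.8990/(2)·0.4770^1·0.8789^3 = -0.793265
d^2_{-1,0}(2.1471) = +0.233663 -0.793265 = -0.559602
Phases: e^{-i·(-1)·3.2195}=-0.996967-0.077829i, e^{-i·(0)·3.3598}=+1.000000+0.000000i ⇒ D=+0.557904+0.043553i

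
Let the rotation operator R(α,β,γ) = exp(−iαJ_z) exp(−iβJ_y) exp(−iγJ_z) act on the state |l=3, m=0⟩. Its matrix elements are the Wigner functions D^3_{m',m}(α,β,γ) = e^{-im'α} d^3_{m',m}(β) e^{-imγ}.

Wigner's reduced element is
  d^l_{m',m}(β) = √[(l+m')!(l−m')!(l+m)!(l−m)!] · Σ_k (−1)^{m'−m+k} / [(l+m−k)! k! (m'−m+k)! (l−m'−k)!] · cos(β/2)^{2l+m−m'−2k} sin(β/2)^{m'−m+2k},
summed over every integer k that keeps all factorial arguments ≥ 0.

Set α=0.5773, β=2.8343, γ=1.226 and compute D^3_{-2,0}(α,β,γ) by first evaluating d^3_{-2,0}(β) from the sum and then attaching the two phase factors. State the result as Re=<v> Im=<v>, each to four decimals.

Split into d^3_{-2,0}(β=2.8343) × two z-phases.
Half-angle: c=0.153043, s=0.988220. N=√(1·120·6·6)=65.726707
k∈{2,3} keeps every argument non-negative
  k=2: (−1)^0·65.7267/(12)·0.1530^4·0.9882^2 = +0.002934
  k=3: (−1)^1·65.7267/(12)·0.1530^2·0.9882^4 = -0.122349
d^3_{-2,0}(2.8343) = +0.002934 -0.122349 = -0.119414
Attach z-rotation phases: D = e^{-i(-2)(0.5773)}·(-0.119414)·e^{-i(0)(1.226)} = -0.048277-0.109220i

Re=-0.0483 Im=-0.1092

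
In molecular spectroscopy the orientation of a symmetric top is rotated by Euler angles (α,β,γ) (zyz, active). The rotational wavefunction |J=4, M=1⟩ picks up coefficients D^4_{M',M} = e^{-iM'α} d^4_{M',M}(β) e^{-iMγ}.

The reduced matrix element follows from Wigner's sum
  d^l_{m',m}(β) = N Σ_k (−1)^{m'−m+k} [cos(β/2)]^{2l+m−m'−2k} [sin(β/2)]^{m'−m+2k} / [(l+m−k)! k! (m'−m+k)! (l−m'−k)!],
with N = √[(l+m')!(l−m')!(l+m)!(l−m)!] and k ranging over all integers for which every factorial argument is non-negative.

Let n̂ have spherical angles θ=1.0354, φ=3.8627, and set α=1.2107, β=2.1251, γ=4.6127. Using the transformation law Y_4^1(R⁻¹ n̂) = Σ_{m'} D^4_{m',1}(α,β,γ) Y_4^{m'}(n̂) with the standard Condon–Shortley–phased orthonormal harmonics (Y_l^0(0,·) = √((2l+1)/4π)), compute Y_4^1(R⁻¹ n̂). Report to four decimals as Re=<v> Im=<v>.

Need the full column D^4_{m',1} for m'=−4..4 at α=1.2107, β=2.1251, γ=4.6127.
cos(β/2)=0.486646, sin(β/2)=0.873599
d^4_{-4,1}: single k=5 term ⇒ +0.438828;  D = +0.427262+0.100086i
d^4_{-3,1}: k∈[4..5] ⇒ +0.432136 -0.835546 = -0.403409;  D = -0.224507+0.335165i
d^4_{-2,1}: k∈[3..5] ⇒ +0.257346 -1.243962 +0.801743 = -0.184873;  D = +0.107493+0.150410i
d^4_{-1,1}: k∈[2..5] ⇒ +0.101369 -0.979993 +1.579033 -0.339233 = +0.361175;  D = -0.348999+0.092993i
d^4_{0,1}: k∈[1..4] ⇒ +0.025253 -0.488280 +1.573501 -0.845111 = +0.265363;  D = -0.026410+0.264046i
d^4_{1,1}: k∈[0..3] ⇒ +0.003146 -0.152053 +0.979993 -1.052688 = -0.221603;  D = -0.198589-0.098338i
d^4_{2,1}: k∈[0..2] ⇒ -0.023957 +0.386019 -0.829308 = -0.467246;  D = -0.341587+0.318806i
d^4_{3,1}: k∈[0..1] ⇒ +0.080459 -0.432136 = -0.351677;  D = +0.133970+0.325160i
d^4_{4,1}: single k=0 term ⇒ -0.136175;  D = +0.136110-0.004183i
Y_4^{m'}(θ=1.0354,φ=3.8627) and Σ D·Y over m':
  (+0.4273+0.1001i)·(-0.2342-0.0616i)  (-0.2245+0.3352i)·(+0.2269+0.3370i)  (+0.1075+0.1504i)·(+0.0261-0.2017i)  (-0.3490+0.0930i)·(+0.1837-0.1614i)  (-0.0264+0.2640i)·(-0.2578+0.0000i)  (-0.1986-0.0983i)·(-0.1837-0.1614i)  (-0.3416+0.3188i)·(+0.0261+0.2017i)  (+0.1340+0.3252i)·(-0.2269+0.3370i)  (+0.1361-0.0042i)·(-0.2342+0.0616i)
Y_4^1(R⁻¹ n̂) = -0.491133-0.091519i

Re=-0.4911 Im=-0.0915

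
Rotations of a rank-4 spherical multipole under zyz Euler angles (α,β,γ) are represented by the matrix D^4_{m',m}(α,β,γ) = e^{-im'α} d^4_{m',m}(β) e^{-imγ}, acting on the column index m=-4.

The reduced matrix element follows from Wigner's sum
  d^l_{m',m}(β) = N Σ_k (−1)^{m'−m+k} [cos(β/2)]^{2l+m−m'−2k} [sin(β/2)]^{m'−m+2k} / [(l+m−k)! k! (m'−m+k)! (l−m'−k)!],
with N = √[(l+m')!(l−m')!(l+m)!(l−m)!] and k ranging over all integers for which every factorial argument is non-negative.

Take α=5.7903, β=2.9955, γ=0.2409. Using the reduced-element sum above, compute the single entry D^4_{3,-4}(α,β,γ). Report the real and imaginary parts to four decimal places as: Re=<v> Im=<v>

Re=0.1550 Im=-0.1304

Split into d^4_{3,-4}(β=2.9955) × two z-phases.
c=cos(2.9955/2)=0.072981, s=sin(2.9955/2)=0.997333; N=√[5040·1·1·40320]=14255.272709
The bounds max(0,m−m')=0 and min(l+m,l−m')=0 give 1 term
  k=0: (−1)^7·14255.2727/(5040)·0.0730^1·0.9973^7 = -0.202600
d^4_{3,-4}(2.9955) = -0.202600
Attach z-rotation phases: D = e^{-i(3)(5.7903)}·(-0.202600)·e^{-i(-4)(0.2409)} = +0.155044-0.130416i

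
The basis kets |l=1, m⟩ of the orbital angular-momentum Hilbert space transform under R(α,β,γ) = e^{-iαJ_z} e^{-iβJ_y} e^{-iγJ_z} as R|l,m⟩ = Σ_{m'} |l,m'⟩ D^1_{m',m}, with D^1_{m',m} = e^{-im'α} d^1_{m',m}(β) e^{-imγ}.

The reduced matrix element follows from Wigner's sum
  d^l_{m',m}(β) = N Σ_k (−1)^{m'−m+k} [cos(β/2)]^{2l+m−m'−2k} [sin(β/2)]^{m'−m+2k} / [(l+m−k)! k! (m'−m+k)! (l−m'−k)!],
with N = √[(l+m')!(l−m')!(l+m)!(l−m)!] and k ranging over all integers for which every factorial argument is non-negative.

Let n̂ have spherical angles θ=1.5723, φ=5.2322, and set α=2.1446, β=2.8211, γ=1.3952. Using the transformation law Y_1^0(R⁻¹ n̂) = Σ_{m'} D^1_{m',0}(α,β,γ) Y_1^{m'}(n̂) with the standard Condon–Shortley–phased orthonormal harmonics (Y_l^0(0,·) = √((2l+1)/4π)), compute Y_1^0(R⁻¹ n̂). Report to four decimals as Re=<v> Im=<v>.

Need the full column D^1_{m',0} for m'=−1..1 at α=2.1446, β=2.8211, γ=1.3952.
cos(β/2)=0.159561, sin(β/2)=0.987188
d^1_{-1,0}: single k=1 term ⇒ +0.222763;  D = -0.120922+0.187086i
d^1_{0,0}: k∈[0..1] ⇒ +0.025460 -0.974540 = -0.949080;  D = -0.949080+0.000000i
d^1_{1,0}: single k=0 term ⇒ -0.222763;  D = +0.120922+0.187086i
Y_1^{m'}(θ=1.5723,φ=5.2322) and Σ D·Y over m':
  (-0.1209+0.1871i)·(+0.1716+0.2999i)  (-0.9491+0.0000i)·(-0.0007+0.0000i)  (+0.1209+0.1871i)·(-0.1716+0.2999i)
Y_1^0(R⁻¹ n̂) = -0.153005+0.000000i

Re=-0.1530 Im=0.0000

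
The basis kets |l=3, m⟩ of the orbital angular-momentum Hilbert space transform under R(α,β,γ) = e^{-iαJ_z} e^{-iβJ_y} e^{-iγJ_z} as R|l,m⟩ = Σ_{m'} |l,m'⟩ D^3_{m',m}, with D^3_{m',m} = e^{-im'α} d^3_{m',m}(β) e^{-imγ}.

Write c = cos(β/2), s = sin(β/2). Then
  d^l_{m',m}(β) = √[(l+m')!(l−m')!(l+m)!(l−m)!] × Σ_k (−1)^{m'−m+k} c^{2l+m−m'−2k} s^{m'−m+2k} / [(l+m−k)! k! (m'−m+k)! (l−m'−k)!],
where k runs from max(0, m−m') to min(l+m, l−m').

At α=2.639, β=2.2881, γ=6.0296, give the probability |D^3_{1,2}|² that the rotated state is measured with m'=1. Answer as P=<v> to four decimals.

Split into d^3_{1,2}(β=2.2881) × two z-phases.
With c≡cos(β/2)=0.413911 and s≡sin(β/2)=0.910317, N=[24·2·120·1]^{1/2}=75.894664
k: max(0,(2)−(1))=1 … min(3+(2),3−(1))=2
  k=1: (−1)^0·75.8947/(24)·0.4139^5·0.9103^1 = +0.034973
  k=2: (−1)^1·75.8947/(12)·0.4139^3·0.9103^3 = -0.338322
d^3_{1,2}(2.2881) = +0.034973 -0.338322 = -0.303349
|D^3_{1,2}|² = |d^3_{1,2}(β)|² = (-0.303349)² = 0.092021 (the z-rotation phases have unit modulus)

P=0.0920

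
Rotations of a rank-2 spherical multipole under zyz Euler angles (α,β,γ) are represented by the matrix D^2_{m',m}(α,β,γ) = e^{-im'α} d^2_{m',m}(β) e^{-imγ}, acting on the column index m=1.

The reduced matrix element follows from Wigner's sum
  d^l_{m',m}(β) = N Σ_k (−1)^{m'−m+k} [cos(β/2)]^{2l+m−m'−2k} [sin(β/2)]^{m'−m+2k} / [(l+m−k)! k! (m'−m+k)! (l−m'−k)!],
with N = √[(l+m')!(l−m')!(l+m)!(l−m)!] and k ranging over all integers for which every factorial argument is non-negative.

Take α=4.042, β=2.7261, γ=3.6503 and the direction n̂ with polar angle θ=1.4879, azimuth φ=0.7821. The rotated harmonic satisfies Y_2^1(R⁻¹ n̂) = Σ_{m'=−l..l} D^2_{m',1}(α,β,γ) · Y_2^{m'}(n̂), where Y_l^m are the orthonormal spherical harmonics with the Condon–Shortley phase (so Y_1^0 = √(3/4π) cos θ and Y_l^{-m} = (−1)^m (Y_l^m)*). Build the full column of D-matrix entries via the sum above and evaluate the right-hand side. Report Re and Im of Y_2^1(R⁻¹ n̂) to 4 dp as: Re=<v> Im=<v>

Need the full column D^2_{m',1} for m'=−2..2 at α=4.042, β=2.7261, γ=3.6503.
cos(β/2)=0.206255, sin(β/2)=0.978498
d^2_{-2,1}: single k=3 term ⇒ +0.386469;  D = -0.106316-0.371558i
d^2_{-1,1}: k∈[2..3] ⇒ +0.122194 -0.916727 = -0.794533;  D = -0.734356-0.303321i
d^2_{0,1}: k∈[1..2] ⇒ +0.021031 -0.473326 = -0.452296;  D = +0.395024-0.220290i
d^2_{1,1}: k∈[0..1] ⇒ +0.001810 -0.122194 = -0.120385;  D = -0.019379+0.118815i
d^2_{2,1}: single k=0 term ⇒ -0.017171;  D = -0.011562-0.012695i
Y_2^{m'}(θ=1.4879,φ=0.7821) and Σ D·Y over m':
  (-0.1063-0.3716i)·(+0.0025-0.3836i)  (-0.7344-0.3033i)·(+0.0452-0.0449i)  (+0.3950-0.2203i)·(-0.3089+0.0000i)  (-0.0194+0.1188i)·(-0.0452-0.0449i)  (-0.0116-0.0127i)·(+0.0025+0.3836i)
Y_2^1(R⁻¹ n̂) = -0.300614+0.118198i

Re=-0.3006 Im=0.1182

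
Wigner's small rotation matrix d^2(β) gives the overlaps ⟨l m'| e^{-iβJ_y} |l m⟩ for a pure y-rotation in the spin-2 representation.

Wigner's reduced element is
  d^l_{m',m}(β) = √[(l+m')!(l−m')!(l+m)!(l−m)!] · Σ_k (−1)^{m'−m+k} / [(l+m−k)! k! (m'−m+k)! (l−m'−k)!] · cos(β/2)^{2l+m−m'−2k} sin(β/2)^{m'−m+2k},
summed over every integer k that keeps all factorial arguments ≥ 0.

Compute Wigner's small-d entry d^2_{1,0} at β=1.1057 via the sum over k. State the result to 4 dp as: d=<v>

d^2_{1,0}(β=1.1057) via Wigner's sum:
c=cos(1.1057/2)=0.851031, s=sin(1.1057/2)=0.525115; N=√[6·1·2·2]=4.898979
The bounds max(0,m−m')=0 and min(l+m,l−m')=1 give 2 terms
  k=0: (−1)^1·4.8990/(2)·0.8510^3·0.5251^1 = -0.792805
  k=1: (−1)^2·4.8990/(2)·0.8510^1·0.5251^3 = +0.301845
d^2_{1,0}(1.1057) = -0.792805 +0.301845 = -0.490960

d=-0.4910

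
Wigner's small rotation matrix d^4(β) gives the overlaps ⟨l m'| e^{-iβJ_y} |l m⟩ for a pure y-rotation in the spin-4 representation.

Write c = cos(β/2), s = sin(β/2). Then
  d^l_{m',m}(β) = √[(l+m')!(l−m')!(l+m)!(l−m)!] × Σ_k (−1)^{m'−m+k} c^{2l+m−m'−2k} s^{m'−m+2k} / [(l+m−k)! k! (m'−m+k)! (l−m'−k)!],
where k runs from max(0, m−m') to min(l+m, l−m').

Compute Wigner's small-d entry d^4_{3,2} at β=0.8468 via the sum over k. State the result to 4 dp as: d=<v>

d=-0.3145

d^4_{3,2}(β=0.8468) via Wigner's sum:
c=cos(0.8468/2)=0.911697, s=sin(0.8468/2)=0.410863; N=√[5040·1·720·2]=2693.993318
The bounds max(0,m−m')=0 and min(l+m,l−m')=1 give 2 terms
  k=0: (−1)^1·2693.9933/(720)·0.9117^7·0.4109^1 = -0.804851
  k=1: (−1)^2·2693.9933/(240)·0.9117^5·0.4109^3 = +0.490375
d^4_{3,2}(0.8468) = -0.804851 +0.490375 = -0.314475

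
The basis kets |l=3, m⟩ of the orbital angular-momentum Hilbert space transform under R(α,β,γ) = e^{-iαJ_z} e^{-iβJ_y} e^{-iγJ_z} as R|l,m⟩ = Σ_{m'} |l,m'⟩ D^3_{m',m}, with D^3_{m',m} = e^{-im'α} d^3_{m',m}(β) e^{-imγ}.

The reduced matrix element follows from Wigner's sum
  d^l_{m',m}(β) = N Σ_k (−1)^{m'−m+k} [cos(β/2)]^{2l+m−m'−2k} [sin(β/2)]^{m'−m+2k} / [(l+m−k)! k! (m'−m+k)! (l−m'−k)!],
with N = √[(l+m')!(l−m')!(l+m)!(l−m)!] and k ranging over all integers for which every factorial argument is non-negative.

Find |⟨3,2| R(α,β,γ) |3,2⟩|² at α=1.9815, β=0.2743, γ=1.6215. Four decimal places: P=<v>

P=0.7310

Split into d^3_{2,2}(β=0.2743) × two z-phases.
Half-angle: c=0.990610, s=0.136720. N=√(120·1·120·1)=120.000000
k∈{0,1} keeps every argument non-negative
  k=0: (−1)^0·120.0000/(120)·0.9906^6·0.1367^0 = +0.944964
  k=1: (−1)^1·120.0000/(24)·0.9906^4·0.1367^2 = -0.090001
d^3_{2,2}(0.2743) = +0.944964 -0.090001 = +0.854963
|D^3_{2,2}|² = |d^3_{2,2}(β)|² = (+0.854963)² = 0.730962 (the z-rotation phases have unit modulus)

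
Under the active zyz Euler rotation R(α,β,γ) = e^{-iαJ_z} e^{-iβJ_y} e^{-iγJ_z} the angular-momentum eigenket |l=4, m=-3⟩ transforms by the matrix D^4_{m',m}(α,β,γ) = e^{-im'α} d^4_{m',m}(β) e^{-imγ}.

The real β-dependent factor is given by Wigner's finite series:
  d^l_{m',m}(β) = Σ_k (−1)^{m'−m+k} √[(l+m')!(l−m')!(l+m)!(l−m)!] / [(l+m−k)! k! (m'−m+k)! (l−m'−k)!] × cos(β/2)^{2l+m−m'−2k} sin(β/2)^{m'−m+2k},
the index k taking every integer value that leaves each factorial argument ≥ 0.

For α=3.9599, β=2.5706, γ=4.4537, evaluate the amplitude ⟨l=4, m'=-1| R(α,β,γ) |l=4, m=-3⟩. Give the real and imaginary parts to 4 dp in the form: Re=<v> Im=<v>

Re=-0.0028 Im=0.0668

D^4_{-1,-3}(3.9599,2.5706,4.4537) = e^{-i·-1·3.9599}·d^4_{-1,-3}(2.5706)·e^{-i·-3·4.4537}. Compute d first:
With c≡cos(β/2)=0.281634 and s≡sin(β/2)=0.959522, N=[6·120·1·5040]^{1/2}=1904.940944
Admissible k: 0..1 (factorial args all ≥0)
  k=0: (−1)^2·1904.9409/(240)·0.2816^6·0.9595^2 = +0.003647
  k=1: (−1)^3·1904.9409/(144)·0.2816^4·0.9595^4 = -0.070547
d^4_{-1,-3}(2.5706) = +0.003647 -0.070547 = -0.066900
Phases: e^{-i·(-1)·3.9599}=-0.683458-0.729990i, e^{-i·(-3)·4.4537}=+0.700478+0.713674i ⇒ D=-0.002825+0.066841i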